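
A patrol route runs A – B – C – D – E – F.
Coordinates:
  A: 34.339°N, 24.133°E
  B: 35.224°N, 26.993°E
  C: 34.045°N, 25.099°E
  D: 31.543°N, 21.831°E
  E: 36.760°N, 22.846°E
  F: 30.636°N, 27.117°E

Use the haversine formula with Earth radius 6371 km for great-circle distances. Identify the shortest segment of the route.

Leg distances:
A→B: 279.1 km
B→C: 217.3 km
C→D: 413.1 km
D→E: 587.6 km
E→F: 787.1 km
The shortest leg is B–C at 217.3 km.

B–C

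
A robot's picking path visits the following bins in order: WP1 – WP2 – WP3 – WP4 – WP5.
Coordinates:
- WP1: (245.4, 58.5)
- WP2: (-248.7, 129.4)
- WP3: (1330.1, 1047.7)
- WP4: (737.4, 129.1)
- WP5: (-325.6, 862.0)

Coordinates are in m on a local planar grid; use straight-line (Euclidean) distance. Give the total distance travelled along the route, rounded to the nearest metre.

4710 m

Leg distances:
WP1→WP2: 499.2 m  (cumulative 499.2 m)
WP2→WP3: 1826.4 m  (cumulative 2325.6 m)
WP3→WP4: 1093.2 m  (cumulative 3418.8 m)
WP4→WP5: 1291.2 m  (cumulative 4710.0 m)
Total route length ≈ 4710 m.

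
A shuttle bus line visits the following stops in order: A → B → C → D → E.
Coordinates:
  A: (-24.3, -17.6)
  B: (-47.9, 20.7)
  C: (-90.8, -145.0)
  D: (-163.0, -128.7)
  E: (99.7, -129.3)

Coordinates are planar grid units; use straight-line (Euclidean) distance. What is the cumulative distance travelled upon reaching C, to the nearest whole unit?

216

Leg distances:
A→B: 45.0  (cumulative 45.0)
B→C: 171.2  (cumulative 216.2)
Cumulative distance at C ≈ 216.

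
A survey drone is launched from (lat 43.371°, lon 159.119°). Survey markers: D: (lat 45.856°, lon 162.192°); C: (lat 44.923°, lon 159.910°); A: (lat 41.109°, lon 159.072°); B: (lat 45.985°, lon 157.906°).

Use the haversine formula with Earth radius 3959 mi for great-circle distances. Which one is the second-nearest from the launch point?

Distance to each, sorted:
C: 114.2 mi
A: 156.3 mi
B: 190.2 mi
D: 228.7 mi
The second-nearest is A at 156.3 mi.

A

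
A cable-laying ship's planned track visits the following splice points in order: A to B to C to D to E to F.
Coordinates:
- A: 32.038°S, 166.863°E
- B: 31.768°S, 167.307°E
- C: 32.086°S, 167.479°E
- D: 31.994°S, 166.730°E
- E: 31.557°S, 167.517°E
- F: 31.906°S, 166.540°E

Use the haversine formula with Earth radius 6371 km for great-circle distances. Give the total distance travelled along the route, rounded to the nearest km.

351 km

Leg distances:
A→B: 51.6 km  (cumulative 51.6 km)
B→C: 38.9 km  (cumulative 90.5 km)
C→D: 71.3 km  (cumulative 161.8 km)
D→E: 88.9 km  (cumulative 250.7 km)
E→F: 100.2 km  (cumulative 350.9 km)
Total route length ≈ 351 km.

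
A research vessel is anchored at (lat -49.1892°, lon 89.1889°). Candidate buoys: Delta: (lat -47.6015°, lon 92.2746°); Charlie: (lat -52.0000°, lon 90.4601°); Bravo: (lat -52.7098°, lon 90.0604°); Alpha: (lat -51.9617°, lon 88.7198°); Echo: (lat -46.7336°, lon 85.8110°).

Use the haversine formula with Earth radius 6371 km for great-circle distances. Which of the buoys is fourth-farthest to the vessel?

Alpha

Distances from the vessel ((lat -49.1892°, lon 89.1889°)):
Bravo: 396.2 km
Echo: 371.2 km
Charlie: 325.2 km
Alpha: 310.1 km
Delta: 288.2 km
The fourth-farthest is Alpha at 310.1 km.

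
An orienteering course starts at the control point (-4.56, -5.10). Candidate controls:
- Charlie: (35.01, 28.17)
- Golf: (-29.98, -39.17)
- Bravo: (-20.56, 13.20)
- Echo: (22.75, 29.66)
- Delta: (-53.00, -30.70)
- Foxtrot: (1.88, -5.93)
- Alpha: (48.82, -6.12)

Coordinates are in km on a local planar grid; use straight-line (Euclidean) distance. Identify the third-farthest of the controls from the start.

Distances from the start ((-4.56, -5.10)):
Delta: 54.8 km
Alpha: 53.4 km
Charlie: 51.7 km
Echo: 44.2 km
Golf: 42.5 km
Bravo: 24.3 km
Foxtrot: 6.5 km
The third-farthest is Charlie at 51.7 km.

Charlie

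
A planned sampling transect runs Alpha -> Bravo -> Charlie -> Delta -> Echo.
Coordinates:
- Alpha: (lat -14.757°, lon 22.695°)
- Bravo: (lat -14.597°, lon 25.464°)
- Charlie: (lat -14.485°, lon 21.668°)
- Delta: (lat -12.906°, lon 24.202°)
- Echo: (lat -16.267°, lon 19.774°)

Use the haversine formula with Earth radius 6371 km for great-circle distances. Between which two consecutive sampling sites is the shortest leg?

Alpha–Bravo

Leg distances:
Alpha→Bravo: 298.4 km
Bravo→Charlie: 408.8 km
Charlie→Delta: 325.2 km
Delta→Echo: 605.5 km
The shortest leg is Alpha–Bravo at 298.4 km.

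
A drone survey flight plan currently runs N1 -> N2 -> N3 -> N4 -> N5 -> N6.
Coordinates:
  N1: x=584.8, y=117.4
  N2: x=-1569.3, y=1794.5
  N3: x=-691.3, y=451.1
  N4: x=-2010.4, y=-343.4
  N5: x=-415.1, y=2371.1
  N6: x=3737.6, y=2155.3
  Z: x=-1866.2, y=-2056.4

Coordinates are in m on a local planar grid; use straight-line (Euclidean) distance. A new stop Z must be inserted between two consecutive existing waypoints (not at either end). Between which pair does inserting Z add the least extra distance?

Added distance for inserting Z between each consecutive pair:
N1–N2: 4408.4 m
N2–N3: 5026.6 m
N3–N4: 2948.3 m
N4–N5: 3229.7 m
N5–N6: 7511.0 m
Smallest added distance is 2948.3 m, inserting between N3 and N4.

between N3 and N4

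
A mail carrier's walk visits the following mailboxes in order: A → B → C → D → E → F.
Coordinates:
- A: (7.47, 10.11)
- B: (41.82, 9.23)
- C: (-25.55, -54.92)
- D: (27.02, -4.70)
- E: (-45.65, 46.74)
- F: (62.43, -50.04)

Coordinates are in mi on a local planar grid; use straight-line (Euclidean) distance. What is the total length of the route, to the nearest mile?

Leg distances:
A→B: 34.4 mi  (cumulative 34.4 mi)
B→C: 93.0 mi  (cumulative 127.4 mi)
C→D: 72.7 mi  (cumulative 200.1 mi)
D→E: 89.0 mi  (cumulative 289.1 mi)
E→F: 145.1 mi  (cumulative 434.2 mi)
Total route length ≈ 434 mi.

434 mi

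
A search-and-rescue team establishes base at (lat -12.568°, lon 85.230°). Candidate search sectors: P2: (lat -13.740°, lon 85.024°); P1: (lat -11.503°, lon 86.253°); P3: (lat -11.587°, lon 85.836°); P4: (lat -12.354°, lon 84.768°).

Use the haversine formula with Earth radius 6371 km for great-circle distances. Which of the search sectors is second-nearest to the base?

Distance to each, sorted:
P4: 55.5 km
P3: 127.4 km
P2: 132.2 km
P1: 162.5 km
The second-nearest is P3 at 127.4 km.

P3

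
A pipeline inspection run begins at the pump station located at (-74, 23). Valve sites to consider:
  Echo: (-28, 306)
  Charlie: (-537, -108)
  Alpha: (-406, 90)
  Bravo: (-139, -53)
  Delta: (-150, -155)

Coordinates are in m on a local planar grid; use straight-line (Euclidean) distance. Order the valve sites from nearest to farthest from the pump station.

Bravo, Delta, Echo, Alpha, Charlie

Distance from the pump station at (-74, 23) to each:
Bravo (-139, -53): 100.0 m
Delta (-150, -155): 193.5 m
Echo (-28, 306): 286.7 m
Alpha (-406, 90): 338.7 m
Charlie (-537, -108): 481.2 m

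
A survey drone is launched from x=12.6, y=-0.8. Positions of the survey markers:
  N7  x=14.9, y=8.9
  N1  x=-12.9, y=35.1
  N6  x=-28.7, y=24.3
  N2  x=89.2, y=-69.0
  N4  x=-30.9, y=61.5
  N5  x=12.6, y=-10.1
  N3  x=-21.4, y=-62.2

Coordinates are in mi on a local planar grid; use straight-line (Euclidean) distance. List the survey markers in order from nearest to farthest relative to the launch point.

N5, N7, N1, N6, N3, N4, N2

Distance from the launch point at x=12.6, y=-0.8 to each:
N5 x=12.6, y=-10.1: 9.3 mi
N7 x=14.9, y=8.9: 10.0 mi
N1 x=-12.9, y=35.1: 44.0 mi
N6 x=-28.7, y=24.3: 48.3 mi
N3 x=-21.4, y=-62.2: 70.2 mi
N4 x=-30.9, y=61.5: 76.0 mi
N2 x=89.2, y=-69.0: 102.6 mi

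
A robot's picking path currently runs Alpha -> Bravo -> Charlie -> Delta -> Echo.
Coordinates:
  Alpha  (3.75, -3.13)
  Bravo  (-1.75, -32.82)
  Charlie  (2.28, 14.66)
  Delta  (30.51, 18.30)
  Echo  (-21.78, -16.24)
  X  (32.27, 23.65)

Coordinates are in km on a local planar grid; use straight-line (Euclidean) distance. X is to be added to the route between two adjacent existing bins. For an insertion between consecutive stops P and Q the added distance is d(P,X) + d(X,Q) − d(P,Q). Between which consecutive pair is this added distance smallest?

between Charlie and Delta

Added distance for inserting X between each consecutive pair:
Alpha–Bravo: 74.9 km
Bravo–Charlie: 49.6 km
Charlie–Delta: 8.5 km
Delta–Echo: 10.1 km
Smallest added distance is 8.5 km, inserting between Charlie and Delta.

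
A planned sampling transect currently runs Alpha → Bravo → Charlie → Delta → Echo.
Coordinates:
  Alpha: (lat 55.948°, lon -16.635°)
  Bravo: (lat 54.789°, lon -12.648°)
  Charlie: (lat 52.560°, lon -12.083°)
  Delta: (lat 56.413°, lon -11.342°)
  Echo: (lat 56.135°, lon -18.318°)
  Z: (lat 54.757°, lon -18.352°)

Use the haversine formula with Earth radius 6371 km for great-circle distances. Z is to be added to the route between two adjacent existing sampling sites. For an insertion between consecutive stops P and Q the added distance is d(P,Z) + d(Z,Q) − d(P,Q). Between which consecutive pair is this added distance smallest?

between Delta and Echo

Added distance for inserting Z between each consecutive pair:
Alpha–Bravo: 254.1 km
Bravo–Charlie: 594.8 km
Charlie–Delta: 525.8 km
Delta–Echo: 198.8 km
Smallest added distance is 198.8 km, inserting between Delta and Echo.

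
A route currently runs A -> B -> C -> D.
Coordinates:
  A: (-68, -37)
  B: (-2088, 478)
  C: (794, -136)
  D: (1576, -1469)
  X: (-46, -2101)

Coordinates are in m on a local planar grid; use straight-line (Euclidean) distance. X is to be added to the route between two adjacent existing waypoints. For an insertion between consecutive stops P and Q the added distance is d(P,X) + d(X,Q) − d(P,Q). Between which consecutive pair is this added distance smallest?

Added distance for inserting X between each consecutive pair:
A–B: 3269.0 m
B–C: 2479.9 m
C–D: 2332.3 m
Smallest added distance is 2332.3 m, inserting between C and D.

between C and D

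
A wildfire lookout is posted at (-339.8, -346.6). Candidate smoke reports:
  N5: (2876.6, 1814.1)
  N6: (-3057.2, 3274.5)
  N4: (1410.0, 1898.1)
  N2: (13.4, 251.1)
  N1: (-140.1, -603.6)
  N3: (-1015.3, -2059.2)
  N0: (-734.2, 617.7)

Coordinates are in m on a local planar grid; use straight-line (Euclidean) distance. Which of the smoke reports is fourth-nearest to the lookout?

N3

Distance to each, sorted:
N1: 325.5 m
N2: 694.3 m
N0: 1041.8 m
N3: 1841.0 m
N4: 2846.1 m
N5: 3874.8 m
N6: 4527.3 m
The fourth-nearest is N3 at 1841.0 m.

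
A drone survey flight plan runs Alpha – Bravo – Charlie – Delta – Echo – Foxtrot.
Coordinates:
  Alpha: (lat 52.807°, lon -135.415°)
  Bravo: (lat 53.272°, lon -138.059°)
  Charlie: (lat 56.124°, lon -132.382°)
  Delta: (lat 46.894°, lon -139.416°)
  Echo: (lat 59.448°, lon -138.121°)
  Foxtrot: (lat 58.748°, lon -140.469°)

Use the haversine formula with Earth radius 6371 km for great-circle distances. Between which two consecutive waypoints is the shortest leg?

Leg distances:
Alpha→Bravo: 184.2 km
Bravo→Charlie: 483.1 km
Charlie→Delta: 1134.5 km
Delta→Echo: 1398.5 km
Echo→Foxtrot: 155.0 km
The shortest leg is Echo–Foxtrot at 155.0 km.

Echo–Foxtrot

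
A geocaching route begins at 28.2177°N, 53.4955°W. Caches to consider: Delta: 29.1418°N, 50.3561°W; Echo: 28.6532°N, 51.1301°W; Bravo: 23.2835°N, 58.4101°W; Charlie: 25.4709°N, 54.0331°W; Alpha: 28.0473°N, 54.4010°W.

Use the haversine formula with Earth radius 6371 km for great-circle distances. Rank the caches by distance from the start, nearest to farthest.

Distances from the start:
Alpha 28.0473°N, 54.4010°W: 90.8 km
Echo 28.6532°N, 51.1301°W: 236.3 km
Charlie 25.4709°N, 54.0331°W: 310.1 km
Delta 29.1418°N, 50.3561°W: 323.0 km
Bravo 23.2835°N, 58.4101°W: 736.9 km

Alpha, Echo, Charlie, Delta, Bravo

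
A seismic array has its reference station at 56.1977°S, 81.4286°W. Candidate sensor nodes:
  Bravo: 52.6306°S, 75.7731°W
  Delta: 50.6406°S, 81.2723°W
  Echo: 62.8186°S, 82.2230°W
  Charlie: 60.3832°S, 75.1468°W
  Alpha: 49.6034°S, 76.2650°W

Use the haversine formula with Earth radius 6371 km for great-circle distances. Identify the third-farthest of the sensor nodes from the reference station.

Delta

Distance to each, sorted:
Alpha: 810.4 km
Echo: 737.6 km
Delta: 618.0 km
Charlie: 592.3 km
Bravo: 539.3 km
The third-farthest is Delta at 618.0 km.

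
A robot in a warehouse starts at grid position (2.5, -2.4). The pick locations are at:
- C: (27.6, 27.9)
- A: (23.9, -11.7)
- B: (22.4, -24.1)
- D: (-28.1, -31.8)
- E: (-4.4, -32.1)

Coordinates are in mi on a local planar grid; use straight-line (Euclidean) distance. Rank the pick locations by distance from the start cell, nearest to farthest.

A, B, E, C, D

Distances from the start cell:
A (23.9, -11.7): 23.3 mi
B (22.4, -24.1): 29.4 mi
E (-4.4, -32.1): 30.5 mi
C (27.6, 27.9): 39.3 mi
D (-28.1, -31.8): 42.4 mi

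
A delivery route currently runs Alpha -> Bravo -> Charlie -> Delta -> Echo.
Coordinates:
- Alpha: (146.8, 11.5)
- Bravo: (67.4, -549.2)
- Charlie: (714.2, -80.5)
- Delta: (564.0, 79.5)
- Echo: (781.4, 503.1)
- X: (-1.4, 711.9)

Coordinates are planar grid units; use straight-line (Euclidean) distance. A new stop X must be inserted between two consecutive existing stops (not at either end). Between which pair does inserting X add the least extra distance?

between Delta and Echo

Added distance for inserting X between each consecutive pair:
Alpha–Bravo: 1412.6
Bravo–Charlie: 1531.9
Charlie–Delta: 1696.5
Delta–Echo: 1182.3
Smallest added distance is 1182.3, inserting between Delta and Echo.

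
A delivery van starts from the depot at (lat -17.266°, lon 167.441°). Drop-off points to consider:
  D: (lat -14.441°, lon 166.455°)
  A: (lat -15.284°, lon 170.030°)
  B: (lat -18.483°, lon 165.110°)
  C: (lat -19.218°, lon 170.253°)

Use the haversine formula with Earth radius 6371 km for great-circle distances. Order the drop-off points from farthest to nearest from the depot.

C, A, D, B

Distances from the depot:
C (lat -19.218°, lon 170.253°): 367.8 km
A (lat -15.284°, lon 170.030°): 353.5 km
D (lat -14.441°, lon 166.455°): 331.4 km
B (lat -18.483°, lon 165.110°): 281.4 km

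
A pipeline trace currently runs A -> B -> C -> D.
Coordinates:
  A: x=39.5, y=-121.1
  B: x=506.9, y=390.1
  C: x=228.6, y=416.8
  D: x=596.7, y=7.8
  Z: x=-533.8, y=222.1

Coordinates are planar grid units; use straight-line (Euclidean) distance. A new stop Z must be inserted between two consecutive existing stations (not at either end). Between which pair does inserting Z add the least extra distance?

between A and B

Added distance for inserting Z between each consecutive pair:
A–B: 1029.7
B–C: 1561.5
C–D: 1387.2
Smallest added distance is 1029.7, inserting between A and B.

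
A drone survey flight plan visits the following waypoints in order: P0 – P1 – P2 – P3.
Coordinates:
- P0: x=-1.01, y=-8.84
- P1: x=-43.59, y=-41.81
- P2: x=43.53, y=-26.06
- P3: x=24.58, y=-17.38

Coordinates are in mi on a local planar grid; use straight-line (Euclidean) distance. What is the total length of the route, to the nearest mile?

163 mi

Leg distances:
P0→P1: 53.9 mi  (cumulative 53.9 mi)
P1→P2: 88.5 mi  (cumulative 142.4 mi)
P2→P3: 20.8 mi  (cumulative 163.2 mi)
Total route length ≈ 163 mi.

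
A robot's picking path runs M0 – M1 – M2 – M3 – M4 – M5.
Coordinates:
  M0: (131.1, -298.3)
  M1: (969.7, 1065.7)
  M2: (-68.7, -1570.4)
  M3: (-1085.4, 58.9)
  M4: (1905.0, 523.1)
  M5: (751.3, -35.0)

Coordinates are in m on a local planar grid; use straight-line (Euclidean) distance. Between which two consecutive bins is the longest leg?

M3–M4

Leg distances:
M0→M1: 1601.2 m
M1→M2: 2833.2 m
M2→M3: 1920.5 m
M3→M4: 3026.2 m
M4→M5: 1281.6 m
The longest leg is M3–M4 at 3026.2 m.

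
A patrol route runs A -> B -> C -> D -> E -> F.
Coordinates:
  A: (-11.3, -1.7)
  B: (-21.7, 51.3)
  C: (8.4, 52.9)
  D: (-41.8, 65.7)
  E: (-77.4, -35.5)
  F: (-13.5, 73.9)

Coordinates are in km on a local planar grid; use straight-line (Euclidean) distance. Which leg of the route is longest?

E–F

Leg distances:
A→B: 54.0 km
B→C: 30.1 km
C→D: 51.8 km
D→E: 107.3 km
E→F: 126.7 km
The longest leg is E–F at 126.7 km.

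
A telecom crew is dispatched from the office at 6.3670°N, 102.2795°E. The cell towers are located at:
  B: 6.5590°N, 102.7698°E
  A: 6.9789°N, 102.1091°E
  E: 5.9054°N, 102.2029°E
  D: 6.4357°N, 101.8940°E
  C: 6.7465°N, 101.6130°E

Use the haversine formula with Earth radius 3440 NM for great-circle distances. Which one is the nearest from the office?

Distances from the office (6.3670°N, 102.2795°E):
D: 23.4 NM
E: 28.1 NM
B: 31.4 NM
A: 38.1 NM
C: 45.8 NM
The nearest is D at 23.4 NM.

D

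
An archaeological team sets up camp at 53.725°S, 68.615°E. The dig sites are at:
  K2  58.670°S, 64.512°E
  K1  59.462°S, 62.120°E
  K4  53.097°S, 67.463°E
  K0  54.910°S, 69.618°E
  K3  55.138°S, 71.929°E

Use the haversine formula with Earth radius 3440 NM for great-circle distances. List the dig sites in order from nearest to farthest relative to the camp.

Distance from the camp at 53.725°S, 68.615°E to each:
K4 53.097°S, 67.463°E: 55.9 NM
K0 54.910°S, 69.618°E: 79.3 NM
K3 55.138°S, 71.929°E: 143.5 NM
K2 58.670°S, 64.512°E: 326.9 NM
K1 59.462°S, 62.120°E: 405.5 NM

K4, K0, K3, K2, K1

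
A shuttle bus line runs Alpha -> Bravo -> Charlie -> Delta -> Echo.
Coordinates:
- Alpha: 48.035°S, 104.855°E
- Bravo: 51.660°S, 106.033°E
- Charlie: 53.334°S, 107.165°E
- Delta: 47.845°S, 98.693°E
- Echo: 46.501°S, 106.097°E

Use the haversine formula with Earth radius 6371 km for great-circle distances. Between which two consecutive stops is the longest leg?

Charlie–Delta

Leg distances:
Alpha→Bravo: 411.8 km
Bravo→Charlie: 201.3 km
Charlie→Delta: 853.4 km
Delta→Echo: 579.0 km
The longest leg is Charlie–Delta at 853.4 km.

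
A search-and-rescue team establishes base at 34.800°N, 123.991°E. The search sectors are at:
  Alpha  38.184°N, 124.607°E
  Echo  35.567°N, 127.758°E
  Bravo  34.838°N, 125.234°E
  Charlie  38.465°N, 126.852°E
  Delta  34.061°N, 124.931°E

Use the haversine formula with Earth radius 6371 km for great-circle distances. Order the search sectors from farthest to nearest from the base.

Charlie, Alpha, Echo, Delta, Bravo

Distance from the base at 34.800°N, 123.991°E to each:
Charlie 38.465°N, 126.852°E: 480.8 km
Alpha 38.184°N, 124.607°E: 380.3 km
Echo 35.567°N, 127.758°E: 352.8 km
Delta 34.061°N, 124.931°E: 119.1 km
Bravo 34.838°N, 125.234°E: 113.5 km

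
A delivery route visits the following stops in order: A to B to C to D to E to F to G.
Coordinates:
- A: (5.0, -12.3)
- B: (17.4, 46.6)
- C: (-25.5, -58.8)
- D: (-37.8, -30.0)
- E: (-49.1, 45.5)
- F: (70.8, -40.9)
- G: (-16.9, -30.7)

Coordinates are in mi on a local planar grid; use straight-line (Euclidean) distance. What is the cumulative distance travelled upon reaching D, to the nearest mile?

Leg distances:
A→B: 60.2 mi  (cumulative 60.2 mi)
B→C: 113.8 mi  (cumulative 174.0 mi)
C→D: 31.3 mi  (cumulative 205.3 mi)
Cumulative distance at D ≈ 205 mi.

205 mi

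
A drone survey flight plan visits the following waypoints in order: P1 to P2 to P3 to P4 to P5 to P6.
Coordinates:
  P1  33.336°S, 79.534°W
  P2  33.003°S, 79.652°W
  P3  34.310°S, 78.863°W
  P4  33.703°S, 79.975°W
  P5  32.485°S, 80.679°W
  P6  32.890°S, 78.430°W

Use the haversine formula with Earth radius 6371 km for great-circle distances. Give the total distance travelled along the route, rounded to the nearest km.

Leg distances:
P1→P2: 38.6 km  (cumulative 38.6 km)
P2→P3: 162.6 km  (cumulative 201.3 km)
P3→P4: 122.7 km  (cumulative 324.0 km)
P4→P5: 150.5 km  (cumulative 474.5 km)
P5→P6: 215.2 km  (cumulative 689.7 km)
Total route length ≈ 690 km.

690 km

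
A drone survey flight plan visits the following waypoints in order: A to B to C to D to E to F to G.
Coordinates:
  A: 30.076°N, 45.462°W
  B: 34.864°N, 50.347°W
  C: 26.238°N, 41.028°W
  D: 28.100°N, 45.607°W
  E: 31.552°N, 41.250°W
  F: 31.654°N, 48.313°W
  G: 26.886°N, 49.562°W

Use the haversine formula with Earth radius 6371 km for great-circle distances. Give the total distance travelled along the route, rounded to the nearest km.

4291 km

Leg distances:
A→B: 702.3 km  (cumulative 702.3 km)
B→C: 1308.7 km  (cumulative 2011.0 km)
C→D: 498.0 km  (cumulative 2509.0 km)
D→E: 569.1 km  (cumulative 3078.1 km)
E→F: 668.9 km  (cumulative 3747.0 km)
F→G: 543.8 km  (cumulative 4290.8 km)
Total route length ≈ 4291 km.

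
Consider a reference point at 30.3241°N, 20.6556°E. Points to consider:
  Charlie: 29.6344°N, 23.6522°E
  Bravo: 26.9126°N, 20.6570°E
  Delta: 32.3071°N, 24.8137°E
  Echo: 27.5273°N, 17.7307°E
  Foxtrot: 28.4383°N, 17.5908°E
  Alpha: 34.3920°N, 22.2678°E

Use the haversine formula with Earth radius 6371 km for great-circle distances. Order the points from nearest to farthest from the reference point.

Distance from the reference point at 30.3241°N, 20.6556°E to each:
Charlie 29.6344°N, 23.6522°E: 298.6 km
Foxtrot 28.4383°N, 17.5908°E: 363.5 km
Bravo 26.9126°N, 20.6570°E: 379.3 km
Echo 27.5273°N, 17.7307°E: 421.6 km
Delta 32.3071°N, 24.8137°E: 452.3 km
Alpha 34.3920°N, 22.2678°E: 477.0 km

Charlie, Foxtrot, Bravo, Echo, Delta, Alpha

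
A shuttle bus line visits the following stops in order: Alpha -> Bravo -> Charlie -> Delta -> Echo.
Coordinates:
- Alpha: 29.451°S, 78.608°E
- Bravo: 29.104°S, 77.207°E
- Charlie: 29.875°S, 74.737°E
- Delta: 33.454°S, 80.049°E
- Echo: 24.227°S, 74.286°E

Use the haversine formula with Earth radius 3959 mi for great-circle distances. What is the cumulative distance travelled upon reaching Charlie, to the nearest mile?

246 mi

Leg distances:
Alpha→Bravo: 87.8 mi  (cumulative 87.8 mi)
Bravo→Charlie: 157.8 mi  (cumulative 245.6 mi)
Cumulative distance at Charlie ≈ 246 mi.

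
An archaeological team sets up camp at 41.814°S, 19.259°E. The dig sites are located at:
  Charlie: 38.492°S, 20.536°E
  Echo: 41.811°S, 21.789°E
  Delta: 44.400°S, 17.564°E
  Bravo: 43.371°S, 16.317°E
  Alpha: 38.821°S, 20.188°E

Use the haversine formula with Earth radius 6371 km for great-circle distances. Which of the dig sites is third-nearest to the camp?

Distances from the camp (41.814°S, 19.259°E):
Echo: 209.7 km
Bravo: 296.6 km
Delta: 318.8 km
Alpha: 342.0 km
Charlie: 385.0 km
The third-nearest is Delta at 318.8 km.

Delta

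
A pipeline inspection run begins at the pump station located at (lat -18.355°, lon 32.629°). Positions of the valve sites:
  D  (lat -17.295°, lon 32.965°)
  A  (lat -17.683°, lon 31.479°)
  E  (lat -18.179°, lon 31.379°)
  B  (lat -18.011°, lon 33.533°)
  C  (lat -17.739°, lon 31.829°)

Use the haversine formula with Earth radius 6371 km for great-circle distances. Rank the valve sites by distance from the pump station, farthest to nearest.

Computing each great-circle distance from (lat -18.355°, lon 32.629°):
A (lat -17.683°, lon 31.479°): 142.7 km
E (lat -18.179°, lon 31.379°): 133.4 km
D (lat -17.295°, lon 32.965°): 123.1 km
C (lat -17.739°, lon 31.829°): 108.8 km
B (lat -18.011°, lon 33.533°): 102.9 km

A, E, D, C, B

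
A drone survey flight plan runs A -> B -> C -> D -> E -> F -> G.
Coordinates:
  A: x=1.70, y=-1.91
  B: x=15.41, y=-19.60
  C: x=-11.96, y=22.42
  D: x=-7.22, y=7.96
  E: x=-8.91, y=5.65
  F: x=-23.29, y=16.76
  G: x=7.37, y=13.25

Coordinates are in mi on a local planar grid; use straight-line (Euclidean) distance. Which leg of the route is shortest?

D–E

Leg distances:
A→B: 22.4 mi
B→C: 50.1 mi
C→D: 15.2 mi
D→E: 2.9 mi
E→F: 18.2 mi
F→G: 30.9 mi
The shortest leg is D–E at 2.9 mi.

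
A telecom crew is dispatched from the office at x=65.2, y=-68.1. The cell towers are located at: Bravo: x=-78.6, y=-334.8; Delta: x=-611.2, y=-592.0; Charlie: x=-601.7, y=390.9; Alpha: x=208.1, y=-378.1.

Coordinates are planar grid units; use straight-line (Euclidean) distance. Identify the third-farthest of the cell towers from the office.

Alpha

Distance to each, sorted:
Delta: 855.6
Charlie: 809.6
Alpha: 341.4
Bravo: 303.0
The third-farthest is Alpha at 341.4.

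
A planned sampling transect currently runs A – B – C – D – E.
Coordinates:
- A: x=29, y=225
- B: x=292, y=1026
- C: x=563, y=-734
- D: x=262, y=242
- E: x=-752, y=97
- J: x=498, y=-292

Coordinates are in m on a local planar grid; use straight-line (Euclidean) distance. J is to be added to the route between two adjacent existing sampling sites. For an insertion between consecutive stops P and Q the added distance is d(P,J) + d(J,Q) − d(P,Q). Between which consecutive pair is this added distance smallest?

between B and C

Added distance for inserting J between each consecutive pair:
A–B: 1189.0 m
B–C: 0.0 m
C–D: 9.2 m
D–E: 868.6 m
Smallest added distance is 0.0 m, inserting between B and C.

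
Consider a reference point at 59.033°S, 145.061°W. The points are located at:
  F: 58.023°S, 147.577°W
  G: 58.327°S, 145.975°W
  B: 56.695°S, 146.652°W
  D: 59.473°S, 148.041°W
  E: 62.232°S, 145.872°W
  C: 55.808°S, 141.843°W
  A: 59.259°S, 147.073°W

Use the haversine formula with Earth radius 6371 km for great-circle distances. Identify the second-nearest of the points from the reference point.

Distance to each, sorted:
G: 94.6 km
A: 117.5 km
D: 176.3 km
F: 184.2 km
B: 276.5 km
E: 358.4 km
C: 407.0 km
The second-nearest is A at 117.5 km.

A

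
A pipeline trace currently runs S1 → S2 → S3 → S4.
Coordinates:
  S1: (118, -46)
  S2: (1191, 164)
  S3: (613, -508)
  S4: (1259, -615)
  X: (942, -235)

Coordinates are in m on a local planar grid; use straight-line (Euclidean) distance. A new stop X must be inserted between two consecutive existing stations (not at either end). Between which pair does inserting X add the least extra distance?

Added distance for inserting X between each consecutive pair:
S1–S2: 222.4 m
S2–S3: 11.5 m
S3–S4: 267.6 m
Smallest added distance is 11.5 m, inserting between S2 and S3.

between S2 and S3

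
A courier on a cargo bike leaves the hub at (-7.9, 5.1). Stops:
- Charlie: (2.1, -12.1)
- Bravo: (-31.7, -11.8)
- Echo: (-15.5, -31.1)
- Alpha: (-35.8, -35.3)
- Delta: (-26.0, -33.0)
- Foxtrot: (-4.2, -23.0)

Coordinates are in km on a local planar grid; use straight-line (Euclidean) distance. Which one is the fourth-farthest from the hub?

Bravo

Distance to each, sorted:
Alpha: 49.1 km
Delta: 42.2 km
Echo: 37.0 km
Bravo: 29.2 km
Foxtrot: 28.3 km
Charlie: 19.9 km
The fourth-farthest is Bravo at 29.2 km.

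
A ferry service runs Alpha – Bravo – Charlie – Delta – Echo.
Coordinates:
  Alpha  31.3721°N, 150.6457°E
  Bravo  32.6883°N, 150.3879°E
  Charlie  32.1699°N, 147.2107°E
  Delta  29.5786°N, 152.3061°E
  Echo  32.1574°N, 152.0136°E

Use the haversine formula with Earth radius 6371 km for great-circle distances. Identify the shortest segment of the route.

Leg distances:
Alpha→Bravo: 148.4 km
Bravo→Charlie: 303.7 km
Charlie→Delta: 565.1 km
Delta→Echo: 288.1 km
The shortest leg is Alpha–Bravo at 148.4 km.

Alpha–Bravo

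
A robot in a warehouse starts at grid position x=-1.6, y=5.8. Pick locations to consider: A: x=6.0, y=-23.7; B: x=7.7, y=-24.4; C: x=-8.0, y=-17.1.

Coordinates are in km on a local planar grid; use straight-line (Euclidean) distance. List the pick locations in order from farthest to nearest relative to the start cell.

Computing each straight-line distance from x=-1.6, y=5.8:
B x=7.7, y=-24.4: 31.6 km
A x=6.0, y=-23.7: 30.5 km
C x=-8.0, y=-17.1: 23.8 km

B, A, C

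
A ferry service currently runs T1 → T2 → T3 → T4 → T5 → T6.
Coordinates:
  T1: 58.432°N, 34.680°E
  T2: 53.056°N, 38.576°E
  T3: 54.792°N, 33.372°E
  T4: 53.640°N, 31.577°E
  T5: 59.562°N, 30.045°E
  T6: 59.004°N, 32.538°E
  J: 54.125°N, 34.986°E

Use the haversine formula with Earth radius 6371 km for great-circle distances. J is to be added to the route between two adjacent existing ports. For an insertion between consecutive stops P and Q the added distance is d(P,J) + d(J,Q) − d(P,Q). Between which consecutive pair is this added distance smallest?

Added distance for inserting J between each consecutive pair:
T1–T2: 99.0 km
T2–T3: 1.6 km
T3–T4: 184.5 km
T4–T5: 239.4 km
T5–T6: 1082.9 km
Smallest added distance is 1.6 km, inserting between T2 and T3.

between T2 and T3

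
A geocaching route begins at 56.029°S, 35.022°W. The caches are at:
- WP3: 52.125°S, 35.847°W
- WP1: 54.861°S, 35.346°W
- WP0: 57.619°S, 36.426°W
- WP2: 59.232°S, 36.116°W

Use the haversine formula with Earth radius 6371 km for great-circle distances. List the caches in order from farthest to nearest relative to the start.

WP3, WP2, WP0, WP1

Distances from the start:
WP3 52.125°S, 35.847°W: 437.4 km
WP2 59.232°S, 36.116°W: 362.0 km
WP0 57.619°S, 36.426°W: 196.3 km
WP1 54.861°S, 35.346°W: 131.5 km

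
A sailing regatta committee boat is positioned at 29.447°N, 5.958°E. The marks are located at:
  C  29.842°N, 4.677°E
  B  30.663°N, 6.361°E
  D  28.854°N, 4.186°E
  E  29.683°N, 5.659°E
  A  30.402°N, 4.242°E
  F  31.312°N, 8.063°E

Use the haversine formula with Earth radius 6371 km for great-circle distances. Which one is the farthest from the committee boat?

Distances from the committee boat (29.447°N, 5.958°E):
F: 289.4 km
A: 196.5 km
D: 184.3 km
B: 140.7 km
C: 131.4 km
E: 39.1 km
The farthest is F at 289.4 km.

F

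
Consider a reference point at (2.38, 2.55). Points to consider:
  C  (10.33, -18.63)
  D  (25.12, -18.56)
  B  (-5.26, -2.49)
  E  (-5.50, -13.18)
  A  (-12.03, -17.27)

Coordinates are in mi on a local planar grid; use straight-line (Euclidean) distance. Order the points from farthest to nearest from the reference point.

D, A, C, E, B

Distances from the reference point:
D (25.12, -18.56): 31.0 mi
A (-12.03, -17.27): 24.5 mi
C (10.33, -18.63): 22.6 mi
E (-5.50, -13.18): 17.6 mi
B (-5.26, -2.49): 9.2 mi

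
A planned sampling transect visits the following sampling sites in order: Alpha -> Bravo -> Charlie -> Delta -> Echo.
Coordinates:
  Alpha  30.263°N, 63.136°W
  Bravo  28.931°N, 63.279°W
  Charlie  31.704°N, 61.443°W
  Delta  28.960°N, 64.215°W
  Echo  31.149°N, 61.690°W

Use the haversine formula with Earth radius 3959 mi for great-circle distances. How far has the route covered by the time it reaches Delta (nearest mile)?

Leg distances:
Alpha→Bravo: 92.4 mi  (cumulative 92.4 mi)
Bravo→Charlie: 220.7 mi  (cumulative 313.1 mi)
Charlie→Delta: 251.5 mi  (cumulative 564.7 mi)
Cumulative distance at Delta ≈ 565 mi.

565 mi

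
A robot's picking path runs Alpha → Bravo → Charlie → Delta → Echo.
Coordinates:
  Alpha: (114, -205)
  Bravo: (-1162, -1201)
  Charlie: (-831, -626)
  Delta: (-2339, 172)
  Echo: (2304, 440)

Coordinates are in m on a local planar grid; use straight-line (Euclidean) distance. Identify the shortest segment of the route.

Bravo–Charlie

Leg distances:
Alpha→Bravo: 1618.7 m
Bravo→Charlie: 663.5 m
Charlie→Delta: 1706.1 m
Delta→Echo: 4650.7 m
The shortest leg is Bravo–Charlie at 663.5 m.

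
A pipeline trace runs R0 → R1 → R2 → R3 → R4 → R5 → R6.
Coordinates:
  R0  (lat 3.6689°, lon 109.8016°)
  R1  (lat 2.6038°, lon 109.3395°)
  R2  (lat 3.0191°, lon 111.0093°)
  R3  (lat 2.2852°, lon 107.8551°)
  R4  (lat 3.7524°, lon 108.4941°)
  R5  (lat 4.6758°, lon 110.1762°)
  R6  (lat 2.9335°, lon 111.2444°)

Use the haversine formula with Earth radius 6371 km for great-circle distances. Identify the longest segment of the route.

Leg distances:
R0→R1: 129.1 km
R1→R2: 191.1 km
R2→R3: 359.7 km
R3→R4: 177.9 km
R4→R5: 212.9 km
R5→R6: 227.1 km
The longest leg is R2–R3 at 359.7 km.

R2–R3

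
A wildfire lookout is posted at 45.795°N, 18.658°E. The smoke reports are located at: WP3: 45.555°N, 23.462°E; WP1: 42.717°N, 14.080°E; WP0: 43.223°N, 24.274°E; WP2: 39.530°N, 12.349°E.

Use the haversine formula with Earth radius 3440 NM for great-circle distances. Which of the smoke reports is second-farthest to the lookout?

WP0

Distance to each, sorted:
WP2: 467.7 NM
WP0: 285.7 NM
WP1: 269.9 NM
WP3: 202.0 NM
The second-farthest is WP0 at 285.7 NM.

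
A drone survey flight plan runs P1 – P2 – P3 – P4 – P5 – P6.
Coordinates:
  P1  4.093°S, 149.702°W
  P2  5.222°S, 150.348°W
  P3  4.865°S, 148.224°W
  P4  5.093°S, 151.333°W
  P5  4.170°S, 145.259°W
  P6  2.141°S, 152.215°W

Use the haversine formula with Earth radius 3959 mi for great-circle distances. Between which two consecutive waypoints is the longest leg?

Leg distances:
P1→P2: 89.8 mi
P2→P3: 148.3 mi
P3→P4: 214.6 mi
P4→P5: 423.2 mi
P5→P6: 499.9 mi
The longest leg is P5–P6 at 499.9 mi.

P5–P6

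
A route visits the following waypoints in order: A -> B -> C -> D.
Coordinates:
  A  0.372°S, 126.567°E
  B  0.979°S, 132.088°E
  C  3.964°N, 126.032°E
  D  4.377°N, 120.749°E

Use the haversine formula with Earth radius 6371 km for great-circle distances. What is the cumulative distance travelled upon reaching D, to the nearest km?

Leg distances:
A→B: 617.6 km  (cumulative 617.6 km)
B→C: 868.9 km  (cumulative 1486.5 km)
C→D: 587.7 km  (cumulative 2074.1 km)
Cumulative distance at D ≈ 2074 km.

2074 km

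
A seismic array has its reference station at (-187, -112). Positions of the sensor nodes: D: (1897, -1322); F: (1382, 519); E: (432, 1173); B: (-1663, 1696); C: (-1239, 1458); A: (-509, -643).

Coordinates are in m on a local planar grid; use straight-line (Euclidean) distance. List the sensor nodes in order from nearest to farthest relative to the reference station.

A, E, F, C, B, D

Distance from the reference station at (-187, -112) to each:
A (-509, -643): 621.0 m
E (432, 1173): 1426.3 m
F (1382, 519): 1691.1 m
C (-1239, 1458): 1889.9 m
B (-1663, 1696): 2334.0 m
D (1897, -1322): 2409.8 m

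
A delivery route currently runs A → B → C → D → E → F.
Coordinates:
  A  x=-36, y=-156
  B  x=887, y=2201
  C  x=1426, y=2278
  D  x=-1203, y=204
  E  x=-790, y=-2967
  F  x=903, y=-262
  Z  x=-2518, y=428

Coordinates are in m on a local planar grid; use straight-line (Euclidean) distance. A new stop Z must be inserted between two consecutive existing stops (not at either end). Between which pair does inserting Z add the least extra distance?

Added distance for inserting Z between each consecutive pair:
A–B: 3857.5 m
B–C: 7650.8 m
C–D: 2341.7 m
D–E: 1945.6 m
E–F: 4108.2 m
Smallest added distance is 1945.6 m, inserting between D and E.

between D and E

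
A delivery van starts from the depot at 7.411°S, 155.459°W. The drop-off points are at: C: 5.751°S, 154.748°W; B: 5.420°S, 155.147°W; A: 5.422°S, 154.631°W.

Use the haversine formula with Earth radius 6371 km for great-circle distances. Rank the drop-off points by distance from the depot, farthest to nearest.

A, B, C

Distance from the depot at 7.411°S, 155.459°W to each:
A 5.422°S, 154.631°W: 239.3 km
B 5.420°S, 155.147°W: 224.1 km
C 5.751°S, 154.748°W: 200.6 km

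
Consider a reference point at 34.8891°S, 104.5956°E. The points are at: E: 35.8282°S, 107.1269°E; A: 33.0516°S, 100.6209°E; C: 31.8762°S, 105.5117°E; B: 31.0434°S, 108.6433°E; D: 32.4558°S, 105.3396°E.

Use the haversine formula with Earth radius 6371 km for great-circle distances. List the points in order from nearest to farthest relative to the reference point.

Distance from the reference point at 34.8891°S, 104.5956°E to each:
E 35.8282°S, 107.1269°E: 252.2 km
D 32.4558°S, 105.3396°E: 279.2 km
C 31.8762°S, 105.5117°E: 345.6 km
A 33.0516°S, 100.6209°E: 419.6 km
B 31.0434°S, 108.6433°E: 570.4 km

E, D, C, A, B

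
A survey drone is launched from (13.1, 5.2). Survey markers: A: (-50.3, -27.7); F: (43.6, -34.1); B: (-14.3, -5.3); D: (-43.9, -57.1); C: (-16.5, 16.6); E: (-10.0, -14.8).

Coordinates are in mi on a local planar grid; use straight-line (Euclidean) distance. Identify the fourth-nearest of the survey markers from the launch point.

F

Distance to each, sorted:
B: 29.3 mi
E: 30.6 mi
C: 31.7 mi
F: 49.7 mi
A: 71.4 mi
D: 84.4 mi
The fourth-nearest is F at 49.7 mi.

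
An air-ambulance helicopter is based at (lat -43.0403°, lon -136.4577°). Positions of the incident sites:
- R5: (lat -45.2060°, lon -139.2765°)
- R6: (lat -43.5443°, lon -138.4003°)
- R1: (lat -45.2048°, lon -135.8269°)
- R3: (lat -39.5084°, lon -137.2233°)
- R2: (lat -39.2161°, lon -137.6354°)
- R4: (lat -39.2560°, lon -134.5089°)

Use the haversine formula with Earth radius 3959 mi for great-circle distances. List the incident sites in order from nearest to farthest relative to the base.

Distances from the base:
R6 (lat -43.5443°, lon -138.4003°): 103.7 mi
R1 (lat -45.2048°, lon -135.8269°): 152.8 mi
R5 (lat -45.2060°, lon -139.2765°): 204.8 mi
R3 (lat -39.5084°, lon -137.2233°): 247.3 mi
R2 (lat -39.2161°, lon -137.6354°): 271.3 mi
R4 (lat -39.2560°, lon -134.5089°): 280.4 mi

R6, R1, R5, R3, R2, R4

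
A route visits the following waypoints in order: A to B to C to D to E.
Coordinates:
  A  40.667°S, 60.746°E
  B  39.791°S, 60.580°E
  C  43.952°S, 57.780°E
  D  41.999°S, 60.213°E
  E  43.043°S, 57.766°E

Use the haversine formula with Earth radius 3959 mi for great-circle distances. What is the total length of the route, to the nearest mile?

Leg distances:
A→B: 61.2 mi  (cumulative 61.2 mi)
B→C: 321.5 mi  (cumulative 382.7 mi)
C→D: 182.6 mi  (cumulative 565.3 mi)
D→E: 144.0 mi  (cumulative 709.3 mi)
Total route length ≈ 709 mi.

709 mi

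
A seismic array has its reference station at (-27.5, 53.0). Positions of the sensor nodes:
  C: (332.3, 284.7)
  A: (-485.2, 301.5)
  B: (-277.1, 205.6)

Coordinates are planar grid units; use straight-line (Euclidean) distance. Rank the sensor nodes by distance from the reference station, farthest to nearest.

A, C, B

Computing each straight-line distance from (-27.5, 53.0):
A (-485.2, 301.5): 520.8
C (332.3, 284.7): 427.9
B (-277.1, 205.6): 292.6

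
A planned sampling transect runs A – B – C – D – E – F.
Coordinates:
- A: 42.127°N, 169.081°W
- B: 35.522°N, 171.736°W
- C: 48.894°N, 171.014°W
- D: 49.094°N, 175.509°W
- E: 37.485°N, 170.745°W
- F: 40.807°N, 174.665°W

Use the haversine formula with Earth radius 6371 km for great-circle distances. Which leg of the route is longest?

B–C

Leg distances:
A→B: 769.5 km
B→C: 1488.1 km
C→D: 328.7 km
D→E: 1346.5 km
E→F: 500.6 km
The longest leg is B–C at 1488.1 km.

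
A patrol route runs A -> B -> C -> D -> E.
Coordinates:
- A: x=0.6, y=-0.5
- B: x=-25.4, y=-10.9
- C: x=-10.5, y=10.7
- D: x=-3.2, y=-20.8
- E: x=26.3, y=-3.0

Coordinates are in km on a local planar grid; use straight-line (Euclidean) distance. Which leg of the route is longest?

D–E

Leg distances:
A→B: 28.0 km
B→C: 26.2 km
C→D: 32.3 km
D→E: 34.5 km
The longest leg is D–E at 34.5 km.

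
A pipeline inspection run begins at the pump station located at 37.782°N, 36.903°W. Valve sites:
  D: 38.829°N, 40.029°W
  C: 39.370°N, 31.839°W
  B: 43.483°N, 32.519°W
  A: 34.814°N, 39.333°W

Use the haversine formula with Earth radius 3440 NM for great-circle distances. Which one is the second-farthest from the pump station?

Distance to each, sorted:
B: 396.2 NM
C: 256.1 NM
A: 213.5 NM
D: 160.1 NM
The second-farthest is C at 256.1 NM.

C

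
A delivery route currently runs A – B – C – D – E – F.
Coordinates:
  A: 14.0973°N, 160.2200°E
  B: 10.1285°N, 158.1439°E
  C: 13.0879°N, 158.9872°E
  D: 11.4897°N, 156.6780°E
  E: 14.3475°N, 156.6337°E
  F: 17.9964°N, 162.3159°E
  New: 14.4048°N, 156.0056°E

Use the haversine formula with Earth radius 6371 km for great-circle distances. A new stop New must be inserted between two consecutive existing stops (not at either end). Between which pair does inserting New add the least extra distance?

Added distance for inserting New between each consecutive pair:
A–B: 489.0 km
B–C: 541.3 km
C–D: 378.6 km
D–E: 82.4 km
E–F: 121.2 km
Smallest added distance is 82.4 km, inserting between D and E.

between D and E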